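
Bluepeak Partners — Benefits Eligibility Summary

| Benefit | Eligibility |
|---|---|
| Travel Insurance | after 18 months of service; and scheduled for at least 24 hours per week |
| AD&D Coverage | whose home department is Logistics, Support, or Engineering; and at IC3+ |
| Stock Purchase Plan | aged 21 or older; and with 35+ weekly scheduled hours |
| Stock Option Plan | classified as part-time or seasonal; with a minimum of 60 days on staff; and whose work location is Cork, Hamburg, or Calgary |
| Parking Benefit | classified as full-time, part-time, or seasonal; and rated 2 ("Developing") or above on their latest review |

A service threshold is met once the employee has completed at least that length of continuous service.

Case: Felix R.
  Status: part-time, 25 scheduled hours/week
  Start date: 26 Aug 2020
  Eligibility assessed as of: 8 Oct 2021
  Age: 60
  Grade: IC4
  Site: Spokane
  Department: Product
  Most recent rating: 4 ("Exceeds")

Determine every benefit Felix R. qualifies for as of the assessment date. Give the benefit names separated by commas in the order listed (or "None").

Parking Benefit

Service from 26 Aug 2020 to 8 Oct 2021: 408 days.
Travel Insurance — service 408 days < 18 months (≈540 days) ✗ → not eligible.
AD&D Coverage — dept Product ✗ → not eligible.
Stock Purchase Plan — age 60 ≥ 21 ✓; 25 hrs/wk < 35 ✗ → not eligible.
Stock Option Plan — status part-time ✓; service 408 days ≥ 60 days ✓; site Spokane ✗ (not Cork, Hamburg, or Calgary) → not eligible.
Parking Benefit — status part-time ✓; rating 4 ≥ 2 ✓ → eligible.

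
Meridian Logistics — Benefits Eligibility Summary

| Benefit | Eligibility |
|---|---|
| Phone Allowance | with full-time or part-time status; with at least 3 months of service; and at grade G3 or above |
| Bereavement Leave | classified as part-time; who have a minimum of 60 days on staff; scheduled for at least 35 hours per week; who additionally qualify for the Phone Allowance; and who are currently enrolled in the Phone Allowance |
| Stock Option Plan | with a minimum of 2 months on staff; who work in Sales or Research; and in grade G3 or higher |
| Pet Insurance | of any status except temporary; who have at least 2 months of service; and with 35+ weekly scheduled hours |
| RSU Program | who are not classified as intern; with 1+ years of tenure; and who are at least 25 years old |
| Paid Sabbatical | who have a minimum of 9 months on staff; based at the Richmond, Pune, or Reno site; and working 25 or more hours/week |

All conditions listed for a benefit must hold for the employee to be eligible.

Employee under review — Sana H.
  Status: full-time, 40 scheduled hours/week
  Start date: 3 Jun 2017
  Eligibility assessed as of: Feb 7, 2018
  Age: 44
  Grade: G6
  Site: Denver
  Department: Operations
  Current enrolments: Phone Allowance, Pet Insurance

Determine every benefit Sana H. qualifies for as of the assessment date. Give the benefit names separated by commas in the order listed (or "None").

Phone Allowance, Pet Insurance

Service from 3 Jun 2017 to Feb 7, 2018: 249 days.
Phone Allowance — status full-time ✓; service 249 days ≥ 3 months (≈90 days) ✓; grade G6 ≥ G3 ✓ → eligible.
Bereavement Leave — status full-time ✗ (requires part-time) → not eligible.
Stock Option Plan — service 249 days ≥ 2 months (≈60 days) ✓; dept Operations ✗ → not eligible.
Pet Insurance — status full-time ✓ (not excluded); service 249 days ≥ 2 months (≈60 days) ✓; 40 hrs/wk ≥ 35 ✓ → eligible.
RSU Program — status full-time ✓ (not excluded); service 249 days < 1 year (≈365 days) ✗ → not eligible.
Paid Sabbatical — service 249 days < 9 months (≈270 days) ✗ → not eligible.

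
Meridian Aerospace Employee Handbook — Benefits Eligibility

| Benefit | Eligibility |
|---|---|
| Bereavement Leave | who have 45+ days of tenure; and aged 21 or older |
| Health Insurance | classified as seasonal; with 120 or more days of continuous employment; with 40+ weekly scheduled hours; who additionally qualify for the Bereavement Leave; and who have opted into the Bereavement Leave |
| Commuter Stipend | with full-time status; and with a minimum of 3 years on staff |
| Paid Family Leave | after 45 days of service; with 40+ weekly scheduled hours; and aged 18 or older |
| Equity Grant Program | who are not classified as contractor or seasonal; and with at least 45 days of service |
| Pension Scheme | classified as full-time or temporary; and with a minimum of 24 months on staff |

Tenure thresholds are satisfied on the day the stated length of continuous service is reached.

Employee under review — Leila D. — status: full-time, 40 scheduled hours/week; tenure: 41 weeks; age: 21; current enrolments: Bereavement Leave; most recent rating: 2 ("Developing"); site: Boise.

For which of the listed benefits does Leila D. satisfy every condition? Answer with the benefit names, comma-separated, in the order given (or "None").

Bereavement Leave — service 41 weeks ≥ 45 days ✓; age 21 ≥ 21 ✓ → eligible.
Health Insurance — status full-time ✗ (requires seasonal) → not eligible.
Commuter Stipend — status full-time ✓; service 41 weeks < 3 years (≈1095 days) ✗ → not eligible.
Paid Family Leave — service 41 weeks ≥ 45 days ✓; 40 hrs/wk ≥ 40 ✓; age 21 ≥ 18 ✓ → eligible.
Equity Grant Program — status full-time ✓ (not excluded); service 41 weeks ≥ 45 days ✓ → eligible.
Pension Scheme — status full-time ✓; service 41 weeks < 24 months (≈720 days) ✗ → not eligible.

Bereavement Leave, Paid Family Leave, Equity Grant Program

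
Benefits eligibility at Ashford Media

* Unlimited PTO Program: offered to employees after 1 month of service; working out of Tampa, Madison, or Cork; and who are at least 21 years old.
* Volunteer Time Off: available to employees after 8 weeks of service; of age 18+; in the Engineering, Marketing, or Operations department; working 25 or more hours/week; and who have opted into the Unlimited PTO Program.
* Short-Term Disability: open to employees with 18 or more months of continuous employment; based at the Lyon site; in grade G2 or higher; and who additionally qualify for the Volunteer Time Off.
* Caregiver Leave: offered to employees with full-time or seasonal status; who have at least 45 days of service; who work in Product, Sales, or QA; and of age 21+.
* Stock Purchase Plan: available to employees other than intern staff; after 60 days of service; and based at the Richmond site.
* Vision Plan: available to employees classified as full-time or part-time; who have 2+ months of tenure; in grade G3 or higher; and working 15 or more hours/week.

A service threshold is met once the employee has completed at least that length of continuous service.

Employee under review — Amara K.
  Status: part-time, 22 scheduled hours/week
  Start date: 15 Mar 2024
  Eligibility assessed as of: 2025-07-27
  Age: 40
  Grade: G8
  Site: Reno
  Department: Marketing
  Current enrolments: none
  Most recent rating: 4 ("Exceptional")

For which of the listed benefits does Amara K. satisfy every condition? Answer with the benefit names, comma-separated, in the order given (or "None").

Service from 15 Mar 2024 to 2025-07-27: 499 days.
Unlimited PTO Program — service 499 days ≥ 1 month (≈30 days) ✓; site Reno ✗ (not Tampa, Madison, or Cork) → not eligible.
Volunteer Time Off — service 499 days ≥ 8 weeks (≈56 days) ✓; age 40 ≥ 18 ✓; dept Marketing ✓; 22 hrs/wk < 25 ✗ → not eligible.
Short-Term Disability — service 499 days < 18 months (≈540 days) ✗ → not eligible.
Caregiver Leave — status part-time ✗ (requires full-time or seasonal) → not eligible.
Stock Purchase Plan — status part-time ✓ (not excluded); service 499 days ≥ 60 days ✓; site Reno ✗ (not Richmond) → not eligible.
Vision Plan — status part-time ✓; service 499 days ≥ 2 months (≈60 days) ✓; grade G8 ≥ G3 ✓; 22 hrs/wk ≥ 15 ✓ → eligible.

Vision Plan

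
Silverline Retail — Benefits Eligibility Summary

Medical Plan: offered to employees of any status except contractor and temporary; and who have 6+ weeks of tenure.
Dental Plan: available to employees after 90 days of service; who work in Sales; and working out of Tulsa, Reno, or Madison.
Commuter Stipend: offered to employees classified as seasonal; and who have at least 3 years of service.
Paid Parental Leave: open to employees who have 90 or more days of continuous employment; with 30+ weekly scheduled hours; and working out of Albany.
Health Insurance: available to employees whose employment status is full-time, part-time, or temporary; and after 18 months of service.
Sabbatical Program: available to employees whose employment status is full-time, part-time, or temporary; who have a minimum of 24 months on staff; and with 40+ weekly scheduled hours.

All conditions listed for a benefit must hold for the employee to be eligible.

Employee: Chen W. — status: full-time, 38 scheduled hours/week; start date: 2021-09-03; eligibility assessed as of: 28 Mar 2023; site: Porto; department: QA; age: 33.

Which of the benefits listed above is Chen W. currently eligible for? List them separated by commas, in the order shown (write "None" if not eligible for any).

Service from 2021-09-03 to 28 Mar 2023: 571 days.
Medical Plan — status full-time ✓ (not excluded); service 571 days ≥ 6 weeks (≈42 days) ✓ → eligible.
Dental Plan — service 571 days ≥ 90 days ✓; dept QA ✗ → not eligible.
Commuter Stipend — status full-time ✗ (requires seasonal) → not eligible.
Paid Parental Leave — service 571 days ≥ 90 days ✓; 38 hrs/wk ≥ 30 ✓; site Porto ✗ (not Albany) → not eligible.
Health Insurance — status full-time ✓; service 571 days ≥ 18 months (≈540 days) ✓ → eligible.
Sabbatical Program — status full-time ✓; service 571 days < 24 months (≈720 days) ✗ → not eligible.

Medical Plan, Health Insurance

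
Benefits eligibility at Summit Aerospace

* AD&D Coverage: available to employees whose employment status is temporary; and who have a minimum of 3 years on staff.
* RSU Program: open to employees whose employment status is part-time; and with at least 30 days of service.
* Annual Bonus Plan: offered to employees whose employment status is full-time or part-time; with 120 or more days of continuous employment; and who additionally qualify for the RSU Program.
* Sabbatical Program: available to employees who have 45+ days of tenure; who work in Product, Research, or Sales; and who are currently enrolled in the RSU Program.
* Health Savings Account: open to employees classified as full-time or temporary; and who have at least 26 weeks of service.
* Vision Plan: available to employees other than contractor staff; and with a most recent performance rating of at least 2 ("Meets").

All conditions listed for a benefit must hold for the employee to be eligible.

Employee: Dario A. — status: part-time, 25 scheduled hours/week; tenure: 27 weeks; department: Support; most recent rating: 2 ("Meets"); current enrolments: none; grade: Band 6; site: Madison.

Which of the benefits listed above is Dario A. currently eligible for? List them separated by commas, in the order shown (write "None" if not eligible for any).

RSU Program, Annual Bonus Plan, Vision Plan

AD&D Coverage — status part-time ✗ (requires temporary) → not eligible.
RSU Program — status part-time ✓; service 27 weeks ≥ 30 days ✓ → eligible.
Annual Bonus Plan — status part-time ✓; service 27 weeks ≥ 120 days ✓; eligible for RSU Program ✓ → eligible.
Sabbatical Program — service 27 weeks ≥ 45 days ✓; dept Support ✗ → not eligible.
Health Savings Account — status part-time ✗ (requires full-time or temporary) → not eligible.
Vision Plan — status part-time ✓ (not excluded); rating 2 ≥ 2 ✓ → eligible.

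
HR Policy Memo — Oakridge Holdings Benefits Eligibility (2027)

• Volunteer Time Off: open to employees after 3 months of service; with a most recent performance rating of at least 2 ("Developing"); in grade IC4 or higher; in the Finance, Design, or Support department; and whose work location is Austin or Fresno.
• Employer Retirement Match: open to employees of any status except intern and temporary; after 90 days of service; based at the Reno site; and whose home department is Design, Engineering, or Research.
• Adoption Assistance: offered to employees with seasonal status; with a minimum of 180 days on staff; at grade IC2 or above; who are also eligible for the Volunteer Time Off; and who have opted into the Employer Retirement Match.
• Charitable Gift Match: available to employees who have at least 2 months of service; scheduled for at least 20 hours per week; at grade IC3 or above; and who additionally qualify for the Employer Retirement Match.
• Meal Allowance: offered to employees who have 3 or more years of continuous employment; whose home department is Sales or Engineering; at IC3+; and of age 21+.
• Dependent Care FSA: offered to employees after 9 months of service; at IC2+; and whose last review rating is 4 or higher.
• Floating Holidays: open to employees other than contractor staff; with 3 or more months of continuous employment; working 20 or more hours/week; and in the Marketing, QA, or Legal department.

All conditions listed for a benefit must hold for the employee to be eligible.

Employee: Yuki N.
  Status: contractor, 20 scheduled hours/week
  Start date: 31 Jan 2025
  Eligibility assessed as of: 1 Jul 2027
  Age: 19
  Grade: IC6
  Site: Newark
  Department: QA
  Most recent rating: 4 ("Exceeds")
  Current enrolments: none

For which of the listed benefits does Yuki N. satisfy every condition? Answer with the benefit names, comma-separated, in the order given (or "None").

Service from 31 Jan 2025 to 1 Jul 2027: 881 days.
Volunteer Time Off — service 881 days ≥ 3 months (≈90 days) ✓; rating 4 ≥ 2 ✓; grade IC6 ≥ IC4 ✓; dept QA ✗ → not eligible.
Employer Retirement Match — status contractor ✓ (not excluded); service 881 days ≥ 90 days ✓; site Newark ✗ (not Reno) → not eligible.
Adoption Assistance — status contractor ✗ (requires seasonal) → not eligible.
Charitable Gift Match — service 881 days ≥ 2 months (≈60 days) ✓; 20 hrs/wk ≥ 20 ✓; grade IC6 ≥ IC3 ✓; not eligible for Employer Retirement Match ✗ → not eligible.
Meal Allowance — service 881 days < 3 years (≈1095 days) ✗ → not eligible.
Dependent Care FSA — service 881 days ≥ 9 months (≈270 days) ✓; grade IC6 ≥ IC2 ✓; rating 4 ≥ 4 ✓ → eligible.
Floating Holidays — status contractor ✗ (excluded) → not eligible.

Dependent Care FSA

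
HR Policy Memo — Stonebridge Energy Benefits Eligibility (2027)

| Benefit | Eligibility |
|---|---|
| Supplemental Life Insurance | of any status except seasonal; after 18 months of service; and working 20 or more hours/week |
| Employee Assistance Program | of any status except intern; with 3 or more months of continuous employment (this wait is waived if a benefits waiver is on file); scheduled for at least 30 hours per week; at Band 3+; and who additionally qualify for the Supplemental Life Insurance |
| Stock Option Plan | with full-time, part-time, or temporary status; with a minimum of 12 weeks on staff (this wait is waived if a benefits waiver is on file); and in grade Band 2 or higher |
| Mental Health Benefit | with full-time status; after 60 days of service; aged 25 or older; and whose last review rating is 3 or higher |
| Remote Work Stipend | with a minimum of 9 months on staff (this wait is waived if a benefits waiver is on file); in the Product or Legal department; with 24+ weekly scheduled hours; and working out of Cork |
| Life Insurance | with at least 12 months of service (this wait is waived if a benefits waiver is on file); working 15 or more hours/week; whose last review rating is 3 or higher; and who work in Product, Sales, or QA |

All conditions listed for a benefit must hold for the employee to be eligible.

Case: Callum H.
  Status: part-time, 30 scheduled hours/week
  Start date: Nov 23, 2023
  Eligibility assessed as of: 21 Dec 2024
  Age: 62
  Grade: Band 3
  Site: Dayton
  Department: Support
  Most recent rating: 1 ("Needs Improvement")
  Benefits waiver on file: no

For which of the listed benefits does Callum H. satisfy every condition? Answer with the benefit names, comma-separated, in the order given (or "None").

Service from Nov 23, 2023 to 21 Dec 2024: 394 days.
Supplemental Life Insurance — status part-time ✓ (not excluded); service 394 days < 18 months (≈540 days) ✗ → not eligible.
Employee Assistance Program — status part-time ✓ (not excluded); no waiver, service 394 days ≥ 3 months (≈90 days) ✓; 30 hrs/wk ≥ 30 ✓; grade Band 3 ≥ Band 3 ✓; not eligible for Supplemental Life Insurance ✗ → not eligible.
Stock Option Plan — status part-time ✓; no waiver, service 394 days ≥ 12 weeks (≈84 days) ✓; grade Band 3 ≥ Band 2 ✓ → eligible.
Mental Health Benefit — status part-time ✗ (requires full-time) → not eligible.
Remote Work Stipend — no waiver, service 394 days ≥ 9 months (≈270 days) ✓; dept Support ✗ → not eligible.
Life Insurance — no waiver, service 394 days ≥ 12 months (≈360 days) ✓; 30 hrs/wk ≥ 15 ✓; rating 1 < 3 ✗ → not eligible.

Stock Option Plan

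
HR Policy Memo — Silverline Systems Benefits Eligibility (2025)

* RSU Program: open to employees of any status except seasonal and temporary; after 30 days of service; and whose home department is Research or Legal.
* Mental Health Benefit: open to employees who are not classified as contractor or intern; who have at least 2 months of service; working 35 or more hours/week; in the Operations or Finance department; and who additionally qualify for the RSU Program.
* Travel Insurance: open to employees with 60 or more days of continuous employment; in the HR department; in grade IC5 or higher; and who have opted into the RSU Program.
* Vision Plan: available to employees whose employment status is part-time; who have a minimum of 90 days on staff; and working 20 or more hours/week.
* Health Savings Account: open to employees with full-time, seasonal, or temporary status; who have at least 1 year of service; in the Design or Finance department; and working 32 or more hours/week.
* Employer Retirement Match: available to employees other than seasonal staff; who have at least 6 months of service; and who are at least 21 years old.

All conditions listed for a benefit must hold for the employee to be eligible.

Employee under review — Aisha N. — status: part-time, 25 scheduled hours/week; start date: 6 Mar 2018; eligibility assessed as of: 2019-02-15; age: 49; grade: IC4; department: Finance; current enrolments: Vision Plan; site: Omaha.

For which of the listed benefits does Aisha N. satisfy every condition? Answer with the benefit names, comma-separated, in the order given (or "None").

Vision Plan, Employer Retirement Match

Service from 6 Mar 2018 to 2019-02-15: 346 days.
RSU Program — status part-time ✓ (not excluded); service 346 days ≥ 30 days ✓; dept Finance ✗ → not eligible.
Mental Health Benefit — status part-time ✓ (not excluded); service 346 days ≥ 2 months (≈60 days) ✓; 25 hrs/wk < 35 ✗ → not eligible.
Travel Insurance — service 346 days ≥ 60 days ✓; dept Finance ✗ → not eligible.
Vision Plan — status part-time ✓; service 346 days ≥ 90 days ✓; 25 hrs/wk ≥ 20 ✓ → eligible.
Health Savings Account — status part-time ✗ (requires full-time, seasonal, or temporary) → not eligible.
Employer Retirement Match — status part-time ✓ (not excluded); service 346 days ≥ 6 months (≈180 days) ✓; age 49 ≥ 21 ✓ → eligible.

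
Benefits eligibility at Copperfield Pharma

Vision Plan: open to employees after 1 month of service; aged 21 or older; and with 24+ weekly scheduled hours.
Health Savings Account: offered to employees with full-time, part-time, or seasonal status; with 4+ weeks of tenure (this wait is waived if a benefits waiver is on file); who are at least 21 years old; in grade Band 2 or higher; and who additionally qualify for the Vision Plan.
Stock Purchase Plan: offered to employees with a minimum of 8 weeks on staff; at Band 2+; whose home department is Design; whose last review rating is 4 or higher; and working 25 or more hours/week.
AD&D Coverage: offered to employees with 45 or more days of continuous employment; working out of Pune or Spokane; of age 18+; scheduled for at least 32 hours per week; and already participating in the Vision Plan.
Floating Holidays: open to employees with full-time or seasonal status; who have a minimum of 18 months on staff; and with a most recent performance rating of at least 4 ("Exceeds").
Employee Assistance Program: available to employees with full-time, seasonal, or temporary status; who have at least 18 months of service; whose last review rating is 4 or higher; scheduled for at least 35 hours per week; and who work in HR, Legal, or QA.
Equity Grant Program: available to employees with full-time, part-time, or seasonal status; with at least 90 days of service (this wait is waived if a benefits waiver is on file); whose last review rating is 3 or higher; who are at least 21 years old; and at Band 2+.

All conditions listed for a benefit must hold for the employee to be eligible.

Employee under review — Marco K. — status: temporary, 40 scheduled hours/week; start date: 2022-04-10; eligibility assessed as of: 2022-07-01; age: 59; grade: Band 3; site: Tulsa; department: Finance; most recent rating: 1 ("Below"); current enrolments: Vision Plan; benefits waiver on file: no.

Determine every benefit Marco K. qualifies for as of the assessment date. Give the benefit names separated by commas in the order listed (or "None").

Vision Plan

Service from 2022-04-10 to 2022-07-01: 82 days.
Vision Plan — service 82 days ≥ 1 month (≈30 days) ✓; age 59 ≥ 21 ✓; 40 hrs/wk ≥ 24 ✓ → eligible.
Health Savings Account — status temporary ✗ (requires full-time, part-time, or seasonal) → not eligible.
Stock Purchase Plan — service 82 days ≥ 8 weeks (≈56 days) ✓; grade Band 3 ≥ Band 2 ✓; dept Finance ✗ → not eligible.
AD&D Coverage — service 82 days ≥ 45 days ✓; site Tulsa ✗ (not Pune or Spokane) → not eligible.
Floating Holidays — status temporary ✗ (requires full-time or seasonal) → not eligible.
Employee Assistance Program — status temporary ✓; service 82 days < 18 months (≈540 days) ✗ → not eligible.
Equity Grant Program — status temporary ✗ (requires full-time, part-time, or seasonal) → not eligible.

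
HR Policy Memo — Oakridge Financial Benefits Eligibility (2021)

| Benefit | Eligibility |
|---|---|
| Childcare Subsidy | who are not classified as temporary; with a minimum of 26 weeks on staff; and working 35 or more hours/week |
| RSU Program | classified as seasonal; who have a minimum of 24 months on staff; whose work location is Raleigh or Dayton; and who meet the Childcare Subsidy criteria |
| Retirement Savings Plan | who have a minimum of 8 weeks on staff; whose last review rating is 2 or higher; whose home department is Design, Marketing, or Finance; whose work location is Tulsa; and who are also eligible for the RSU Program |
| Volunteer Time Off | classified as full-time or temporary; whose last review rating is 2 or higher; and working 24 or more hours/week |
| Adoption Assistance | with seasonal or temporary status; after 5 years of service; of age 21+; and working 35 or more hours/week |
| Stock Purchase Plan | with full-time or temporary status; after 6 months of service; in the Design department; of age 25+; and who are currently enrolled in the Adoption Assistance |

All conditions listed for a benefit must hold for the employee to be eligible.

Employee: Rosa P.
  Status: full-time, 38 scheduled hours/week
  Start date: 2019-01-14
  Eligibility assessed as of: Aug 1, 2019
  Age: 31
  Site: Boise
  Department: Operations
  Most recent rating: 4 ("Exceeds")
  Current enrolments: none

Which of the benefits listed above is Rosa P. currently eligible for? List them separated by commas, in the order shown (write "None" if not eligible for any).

Childcare Subsidy, Volunteer Time Off

Service from 2019-01-14 to Aug 1, 2019: 199 days.
Childcare Subsidy — status full-time ✓ (not excluded); service 199 days ≥ 26 weeks (≈182 days) ✓; 38 hrs/wk ≥ 35 ✓ → eligible.
RSU Program — status full-time ✗ (requires seasonal) → not eligible.
Retirement Savings Plan — service 199 days ≥ 8 weeks (≈56 days) ✓; rating 4 ≥ 2 ✓; dept Operations ✗ → not eligible.
Volunteer Time Off — status full-time ✓; rating 4 ≥ 2 ✓; 38 hrs/wk ≥ 24 ✓ → eligible.
Adoption Assistance — status full-time ✗ (requires seasonal or temporary) → not eligible.
Stock Purchase Plan — status full-time ✓; service 199 days ≥ 6 months (≈180 days) ✓; dept Operations ✗ → not eligible.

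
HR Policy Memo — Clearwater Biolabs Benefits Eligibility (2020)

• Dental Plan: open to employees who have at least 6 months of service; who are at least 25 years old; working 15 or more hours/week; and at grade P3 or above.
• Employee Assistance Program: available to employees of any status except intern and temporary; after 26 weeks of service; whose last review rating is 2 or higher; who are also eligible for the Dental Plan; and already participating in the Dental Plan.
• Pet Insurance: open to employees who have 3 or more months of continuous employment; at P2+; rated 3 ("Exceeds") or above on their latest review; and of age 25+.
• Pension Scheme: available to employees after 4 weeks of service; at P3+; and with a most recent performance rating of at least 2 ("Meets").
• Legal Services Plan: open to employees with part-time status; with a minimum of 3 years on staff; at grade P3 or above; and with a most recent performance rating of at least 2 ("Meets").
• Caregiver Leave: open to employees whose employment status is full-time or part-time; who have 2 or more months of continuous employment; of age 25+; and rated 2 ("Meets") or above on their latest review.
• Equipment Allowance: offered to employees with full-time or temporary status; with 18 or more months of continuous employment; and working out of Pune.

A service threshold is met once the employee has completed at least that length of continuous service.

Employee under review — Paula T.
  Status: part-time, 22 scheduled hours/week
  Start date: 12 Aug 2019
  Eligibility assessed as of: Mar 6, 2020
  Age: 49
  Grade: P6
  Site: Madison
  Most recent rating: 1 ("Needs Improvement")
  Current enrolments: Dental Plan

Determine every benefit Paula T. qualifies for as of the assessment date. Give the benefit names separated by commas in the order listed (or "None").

Dental Plan

Service from 12 Aug 2019 to Mar 6, 2020: 207 days.
Dental Plan — service 207 days ≥ 6 months (≈180 days) ✓; age 49 ≥ 25 ✓; 22 hrs/wk ≥ 15 ✓; grade P6 ≥ P3 ✓ → eligible.
Employee Assistance Program — status part-time ✓ (not excluded); service 207 days ≥ 26 weeks (≈182 days) ✓; rating 1 < 2 ✗ → not eligible.
Pet Insurance — service 207 days ≥ 3 months (≈90 days) ✓; grade P6 ≥ P2 ✓; rating 1 < 3 ✗ → not eligible.
Pension Scheme — service 207 days ≥ 4 weeks (≈28 days) ✓; grade P6 ≥ P3 ✓; rating 1 < 2 ✗ → not eligible.
Legal Services Plan — status part-time ✓; service 207 days < 3 years (≈1095 days) ✗ → not eligible.
Caregiver Leave — status part-time ✓; service 207 days ≥ 2 months (≈60 days) ✓; age 49 ≥ 25 ✓; rating 1 < 2 ✗ → not eligible.
Equipment Allowance — status part-time ✗ (requires full-time or temporary) → not eligible.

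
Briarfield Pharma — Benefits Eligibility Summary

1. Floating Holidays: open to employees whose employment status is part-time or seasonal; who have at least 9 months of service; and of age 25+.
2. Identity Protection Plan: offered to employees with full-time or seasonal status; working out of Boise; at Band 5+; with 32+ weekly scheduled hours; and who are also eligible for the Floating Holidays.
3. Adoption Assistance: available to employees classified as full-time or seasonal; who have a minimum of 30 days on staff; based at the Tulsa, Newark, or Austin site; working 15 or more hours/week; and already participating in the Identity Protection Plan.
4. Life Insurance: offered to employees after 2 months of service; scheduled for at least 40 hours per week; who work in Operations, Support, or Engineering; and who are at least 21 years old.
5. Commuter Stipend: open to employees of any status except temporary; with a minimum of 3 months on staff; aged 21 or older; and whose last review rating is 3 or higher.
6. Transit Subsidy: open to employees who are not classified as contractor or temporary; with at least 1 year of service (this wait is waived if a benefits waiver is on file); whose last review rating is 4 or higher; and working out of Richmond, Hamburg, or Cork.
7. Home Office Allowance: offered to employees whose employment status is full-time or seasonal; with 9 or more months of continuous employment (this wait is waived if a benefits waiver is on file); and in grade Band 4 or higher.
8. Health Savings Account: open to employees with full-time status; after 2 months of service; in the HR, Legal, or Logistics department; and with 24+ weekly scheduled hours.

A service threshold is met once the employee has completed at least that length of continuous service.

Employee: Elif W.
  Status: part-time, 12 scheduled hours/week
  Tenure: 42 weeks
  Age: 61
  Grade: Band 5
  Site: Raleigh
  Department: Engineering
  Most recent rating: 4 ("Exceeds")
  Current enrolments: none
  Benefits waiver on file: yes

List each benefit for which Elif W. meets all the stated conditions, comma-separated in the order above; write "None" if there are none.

Floating Holidays, Commuter Stipend

Floating Holidays — status part-time ✓; service 42 weeks ≥ 9 months (≈270 days) ✓; age 61 ≥ 25 ✓ → eligible.
Identity Protection Plan — status part-time ✗ (requires full-time or seasonal) → not eligible.
Adoption Assistance — status part-time ✗ (requires full-time or seasonal) → not eligible.
Life Insurance — service 42 weeks ≥ 2 months (≈60 days) ✓; 12 hrs/wk < 40 ✗ → not eligible.
Commuter Stipend — status part-time ✓ (not excluded); service 42 weeks ≥ 3 months (≈90 days) ✓; age 61 ≥ 21 ✓; rating 4 ≥ 3 ✓ → eligible.
Transit Subsidy — status part-time ✓ (not excluded); benefits waiver on file ✓; rating 4 ≥ 4 ✓; site Raleigh ✗ (not Richmond, Hamburg, or Cork) → not eligible.
Home Office Allowance — status part-time ✗ (requires full-time or seasonal) → not eligible.
Health Savings Account — status part-time ✗ (requires full-time) → not eligible.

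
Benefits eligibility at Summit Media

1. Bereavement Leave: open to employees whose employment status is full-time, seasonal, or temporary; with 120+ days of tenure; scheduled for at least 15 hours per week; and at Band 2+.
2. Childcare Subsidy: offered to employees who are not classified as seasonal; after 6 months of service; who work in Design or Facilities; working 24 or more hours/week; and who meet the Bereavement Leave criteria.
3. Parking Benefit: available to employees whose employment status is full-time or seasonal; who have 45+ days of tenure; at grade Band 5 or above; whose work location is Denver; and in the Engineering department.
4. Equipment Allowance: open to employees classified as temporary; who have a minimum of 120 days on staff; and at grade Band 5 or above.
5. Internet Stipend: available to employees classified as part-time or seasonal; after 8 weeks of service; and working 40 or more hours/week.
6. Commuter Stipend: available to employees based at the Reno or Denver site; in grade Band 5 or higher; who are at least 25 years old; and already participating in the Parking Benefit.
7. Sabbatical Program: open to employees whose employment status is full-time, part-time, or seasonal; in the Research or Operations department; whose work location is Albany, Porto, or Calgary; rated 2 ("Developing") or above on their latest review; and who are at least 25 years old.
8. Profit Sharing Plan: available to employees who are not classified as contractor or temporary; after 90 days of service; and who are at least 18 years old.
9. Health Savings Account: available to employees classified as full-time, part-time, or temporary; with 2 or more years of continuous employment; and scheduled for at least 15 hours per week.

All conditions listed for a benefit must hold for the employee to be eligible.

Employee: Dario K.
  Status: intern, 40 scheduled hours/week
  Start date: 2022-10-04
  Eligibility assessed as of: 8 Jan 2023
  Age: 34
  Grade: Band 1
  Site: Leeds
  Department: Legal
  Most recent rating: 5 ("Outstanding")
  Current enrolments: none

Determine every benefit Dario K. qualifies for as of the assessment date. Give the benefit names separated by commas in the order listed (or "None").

Profit Sharing Plan

Service from 2022-10-04 to 8 Jan 2023: 96 days.
Bereavement Leave — status intern ✗ (requires full-time, seasonal, or temporary) → not eligible.
Childcare Subsidy — status intern ✓ (not excluded); service 96 days < 6 months (≈180 days) ✗ → not eligible.
Parking Benefit — status intern ✗ (requires full-time or seasonal) → not eligible.
Equipment Allowance — status intern ✗ (requires temporary) → not eligible.
Internet Stipend — status intern ✗ (requires part-time or seasonal) → not eligible.
Commuter Stipend — site Leeds ✗ (not Reno or Denver) → not eligible.
Sabbatical Program — status intern ✗ (requires full-time, part-time, or seasonal) → not eligible.
Profit Sharing Plan — status intern ✓ (not excluded); service 96 days ≥ 90 days ✓; age 34 ≥ 18 ✓ → eligible.
Health Savings Account — status intern ✗ (requires full-time, part-time, or temporary) → not eligible.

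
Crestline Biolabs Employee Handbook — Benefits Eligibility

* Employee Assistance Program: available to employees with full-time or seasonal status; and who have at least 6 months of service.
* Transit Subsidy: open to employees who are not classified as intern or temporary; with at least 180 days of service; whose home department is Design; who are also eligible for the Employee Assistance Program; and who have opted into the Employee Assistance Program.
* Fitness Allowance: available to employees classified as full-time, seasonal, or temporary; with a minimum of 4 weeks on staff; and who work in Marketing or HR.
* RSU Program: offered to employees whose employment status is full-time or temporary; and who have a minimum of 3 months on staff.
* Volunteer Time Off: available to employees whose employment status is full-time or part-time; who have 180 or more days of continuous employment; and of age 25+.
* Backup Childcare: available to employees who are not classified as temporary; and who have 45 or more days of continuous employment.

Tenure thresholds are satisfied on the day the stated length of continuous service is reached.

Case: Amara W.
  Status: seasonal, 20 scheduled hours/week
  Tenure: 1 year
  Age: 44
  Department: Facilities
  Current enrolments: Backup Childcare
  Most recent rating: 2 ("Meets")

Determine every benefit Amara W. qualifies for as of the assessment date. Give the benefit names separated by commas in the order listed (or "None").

Employee Assistance Program, Backup Childcare

Employee Assistance Program — status seasonal ✓; service 1 year ≥ 6 months (≈180 days) ✓ → eligible.
Transit Subsidy — status seasonal ✓ (not excluded); service 1 year ≥ 180 days ✓; dept Facilities ✗ → not eligible.
Fitness Allowance — status seasonal ✓; service 1 year ≥ 4 weeks (≈28 days) ✓; dept Facilities ✗ → not eligible.
RSU Program — status seasonal ✗ (requires full-time or temporary) → not eligible.
Volunteer Time Off — status seasonal ✗ (requires full-time or part-time) → not eligible.
Backup Childcare — status seasonal ✓ (not excluded); service 1 year ≥ 45 days ✓ → eligible.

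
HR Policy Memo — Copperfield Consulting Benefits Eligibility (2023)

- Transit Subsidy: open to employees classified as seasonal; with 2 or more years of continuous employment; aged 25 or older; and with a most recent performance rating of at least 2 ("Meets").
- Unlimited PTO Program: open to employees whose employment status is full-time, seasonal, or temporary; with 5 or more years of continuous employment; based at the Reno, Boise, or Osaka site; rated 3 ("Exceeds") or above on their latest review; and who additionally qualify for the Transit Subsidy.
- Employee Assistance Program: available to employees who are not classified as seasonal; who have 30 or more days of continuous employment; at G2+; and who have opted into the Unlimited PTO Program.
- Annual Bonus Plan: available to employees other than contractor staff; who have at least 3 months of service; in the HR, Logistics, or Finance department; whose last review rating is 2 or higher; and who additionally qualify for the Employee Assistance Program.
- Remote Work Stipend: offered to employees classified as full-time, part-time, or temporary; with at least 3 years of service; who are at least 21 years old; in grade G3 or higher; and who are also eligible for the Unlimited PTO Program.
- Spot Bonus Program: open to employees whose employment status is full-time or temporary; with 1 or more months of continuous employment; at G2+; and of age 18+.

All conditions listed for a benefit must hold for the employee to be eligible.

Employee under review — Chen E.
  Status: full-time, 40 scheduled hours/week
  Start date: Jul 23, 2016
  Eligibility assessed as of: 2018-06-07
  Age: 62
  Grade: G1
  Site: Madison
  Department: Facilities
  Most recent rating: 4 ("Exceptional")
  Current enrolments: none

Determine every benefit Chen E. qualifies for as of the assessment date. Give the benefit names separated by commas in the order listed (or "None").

None

Service from Jul 23, 2016 to 2018-06-07: 684 days.
Transit Subsidy — status full-time ✗ (requires seasonal) → not eligible.
Unlimited PTO Program — status full-time ✓; service 684 days < 5 years (≈1825 days) ✗ → not eligible.
Employee Assistance Program — status full-time ✓ (not excluded); service 684 days ≥ 30 days ✓; grade G1 < G2 ✗ → not eligible.
Annual Bonus Plan — status full-time ✓ (not excluded); service 684 days ≥ 3 months (≈90 days) ✓; dept Facilities ✗ → not eligible.
Remote Work Stipend — status full-time ✓; service 684 days < 3 years (≈1095 days) ✗ → not eligible.
Spot Bonus Program — status full-time ✓; service 684 days ≥ 1 month (≈30 days) ✓; grade G1 < G2 ✗ → not eligible.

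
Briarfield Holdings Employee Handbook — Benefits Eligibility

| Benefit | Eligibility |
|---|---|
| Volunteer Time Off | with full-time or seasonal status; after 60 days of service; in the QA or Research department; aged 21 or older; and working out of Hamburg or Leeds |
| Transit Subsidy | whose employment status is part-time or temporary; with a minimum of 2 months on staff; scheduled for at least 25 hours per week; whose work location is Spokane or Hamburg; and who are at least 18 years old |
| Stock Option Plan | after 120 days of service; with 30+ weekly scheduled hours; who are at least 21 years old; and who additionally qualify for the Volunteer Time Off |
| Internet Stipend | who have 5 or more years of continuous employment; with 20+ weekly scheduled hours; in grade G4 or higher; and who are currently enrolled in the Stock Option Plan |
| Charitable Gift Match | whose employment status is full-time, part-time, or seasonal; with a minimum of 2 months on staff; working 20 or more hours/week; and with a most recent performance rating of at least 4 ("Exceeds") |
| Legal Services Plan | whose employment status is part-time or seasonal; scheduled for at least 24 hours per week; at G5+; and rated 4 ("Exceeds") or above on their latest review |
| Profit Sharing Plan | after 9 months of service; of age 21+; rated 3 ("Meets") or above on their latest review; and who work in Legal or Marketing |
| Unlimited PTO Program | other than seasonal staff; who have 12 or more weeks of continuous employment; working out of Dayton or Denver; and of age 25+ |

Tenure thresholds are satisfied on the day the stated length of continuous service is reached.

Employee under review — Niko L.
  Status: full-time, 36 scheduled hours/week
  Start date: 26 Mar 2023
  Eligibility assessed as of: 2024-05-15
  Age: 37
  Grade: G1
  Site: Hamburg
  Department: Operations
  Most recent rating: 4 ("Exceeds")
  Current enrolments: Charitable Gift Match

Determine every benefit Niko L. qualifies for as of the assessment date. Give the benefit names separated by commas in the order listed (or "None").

Service from 26 Mar 2023 to 2024-05-15: 416 days.
Volunteer Time Off — status full-time ✓; service 416 days ≥ 60 days ✓; dept Operations ✗ → not eligible.
Transit Subsidy — status full-time ✗ (requires part-time or temporary) → not eligible.
Stock Option Plan — service 416 days ≥ 120 days ✓; 36 hrs/wk ≥ 30 ✓; age 37 ≥ 21 ✓; not eligible for Volunteer Time Off ✗ → not eligible.
Internet Stipend — service 416 days < 5 years (≈1825 days) ✗ → not eligible.
Charitable Gift Match — status full-time ✓; service 416 days ≥ 2 months (≈60 days) ✓; 36 hrs/wk ≥ 20 ✓; rating 4 ≥ 4 ✓ → eligible.
Legal Services Plan — status full-time ✗ (requires part-time or seasonal) → not eligible.
Profit Sharing Plan — service 416 days ≥ 9 months (≈270 days) ✓; age 37 ≥ 21 ✓; rating 4 ≥ 3 ✓; dept Operations ✗ → not eligible.
Unlimited PTO Program — status full-time ✓ (not excluded); service 416 days ≥ 12 weeks (≈84 days) ✓; site Hamburg ✗ (not Dayton or Denver) → not eligible.

Charitable Gift Match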